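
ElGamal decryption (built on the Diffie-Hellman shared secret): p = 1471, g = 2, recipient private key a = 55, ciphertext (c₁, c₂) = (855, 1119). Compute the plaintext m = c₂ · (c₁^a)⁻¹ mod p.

727

Shared mask s = c₁^a mod p = 855^55 mod 1471.
855^1 ≡ 855 (mod 1471)
855^2 = (855^1)^2 ≡ 855^2 = 731025 ≡ 1409 (mod 1471)
855^4 = (855^2)^2 ≡ 1409^2 = 1985281 ≡ 902 (mod 1471)
855^8 = (855^4)^2 ≡ 902^2 = 813604 ≡ 141 (mod 1471)
855^16 = (855^8)^2 ≡ 141^2 = 19881 ≡ 758 (mod 1471)
855^32 = (855^16)^2 ≡ 758^2 = 574564 ≡ 874 (mod 1471)
855^55 = 855^32 · 855^16 · 855^4 · 855^2 · 855^1 ≡ 874 · 758 · 902 · 1409 · 855 ≡ 301 (mod 1471).
So s = 301; s⁻¹ ≡ 303 (mod 1471).
m = c₂ · s⁻¹ mod 1471 = 1119 · 303 mod 1471 = 727.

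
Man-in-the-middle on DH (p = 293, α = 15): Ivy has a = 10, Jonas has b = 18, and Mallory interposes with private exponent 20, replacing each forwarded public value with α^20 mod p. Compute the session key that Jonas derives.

Jonas receives Mallory's public value M = 15^20 mod 293 instead of the honest one.
15^1 ≡ 15 (mod 293)
15^2 = (15^1)^2 ≡ 15^2 = 225 ≡ 225 (mod 293)
15^4 = (15^2)^2 ≡ 225^2 = 50625 ≡ 229 (mod 293)
15^8 = (15^4)^2 ≡ 229^2 = 52441 ≡ 287 (mod 293)
15^16 = (15^8)^2 ≡ 287^2 = 82369 ≡ 36 (mod 293)
15^20 = 15^16 · 15^4 ≡ 36 · 229 ≡ 40 (mod 293).
So M = 40. Jonas computes K = M^18 mod 293.
40^1 ≡ 40 (mod 293)
40^2 = (40^1)^2 ≡ 40^2 = 1600 ≡ 135 (mod 293)
40^4 = (40^2)^2 ≡ 135^2 = 18225 ≡ 59 (mod 293)
40^8 = (40^4)^2 ≡ 59^2 = 3481 ≡ 258 (mod 293)
40^16 = (40^8)^2 ≡ 258^2 = 66564 ≡ 53 (mod 293)
40^18 = 40^16 · 40^2 ≡ 53 · 135 ≡ 123 (mod 293).

123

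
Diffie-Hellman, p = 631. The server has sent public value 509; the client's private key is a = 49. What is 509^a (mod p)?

242

Shared key K = 509^49 mod 631.
509^1 ≡ 509 (mod 631)
509^2 = (509^1)^2 ≡ 509^2 = 259081 ≡ 371 (mod 631)
509^4 = (509^2)^2 ≡ 371^2 = 137641 ≡ 83 (mod 631)
509^8 = (509^4)^2 ≡ 83^2 = 6889 ≡ 579 (mod 631)
509^16 = (509^8)^2 ≡ 579^2 = 335241 ≡ 180 (mod 631)
509^32 = (509^16)^2 ≡ 180^2 = 32400 ≡ 219 (mod 631)
509^49 = 509^32 · 509^16 · 509^1 ≡ 219 · 180 · 509 ≡ 242 (mod 631).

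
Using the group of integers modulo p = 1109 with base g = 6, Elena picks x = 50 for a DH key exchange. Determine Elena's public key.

488

Public value = 6^50 mod 1109.
6^1 ≡ 6 (mod 1109)
6^2 = (6^1)^2 ≡ 6^2 = 36 ≡ 36 (mod 1109)
6^4 = (6^2)^2 ≡ 36^2 = 1296 ≡ 187 (mod 1109)
6^8 = (6^4)^2 ≡ 187^2 = 34969 ≡ 590 (mod 1109)
6^16 = (6^8)^2 ≡ 590^2 = 348100 ≡ 983 (mod 1109)
6^32 = (6^16)^2 ≡ 983^2 = 966289 ≡ 350 (mod 1109)
6^50 = 6^32 · 6^16 · 6^2 ≡ 350 · 983 · 36 ≡ 488 (mod 1109).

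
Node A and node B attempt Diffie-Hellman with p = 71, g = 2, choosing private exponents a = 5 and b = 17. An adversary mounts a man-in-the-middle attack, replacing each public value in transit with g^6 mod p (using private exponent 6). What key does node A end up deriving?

Node A receives an adversary's public value M = 2^6 mod 71 instead of the honest one.
2^1 ≡ 2 (mod 71)
2^2 = (2^1)^2 ≡ 2^2 = 4 ≡ 4 (mod 71)
2^4 = (2^2)^2 ≡ 4^2 = 16 ≡ 16 (mod 71)
2^6 = 2^4 · 2^2 ≡ 16 · 4 ≡ 64 (mod 71).
So M = 64. Node A computes K = M^5 mod 71.
64^1 ≡ 64 (mod 71)
64^2 = (64^1)^2 ≡ 64^2 = 4096 ≡ 49 (mod 71)
64^4 = (64^2)^2 ≡ 49^2 = 2401 ≡ 58 (mod 71)
64^5 = 64^4 · 64^1 ≡ 58 · 64 ≡ 20 (mod 71).

20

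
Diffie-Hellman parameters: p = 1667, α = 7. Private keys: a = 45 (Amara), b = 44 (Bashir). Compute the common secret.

57

Amara sends A = α^a mod p = 7^45 mod 1667.
7^1 ≡ 7 (mod 1667)
7^2 = (7^1)^2 ≡ 7^2 = 49 ≡ 49 (mod 1667)
7^4 = (7^2)^2 ≡ 49^2 = 2401 ≡ 734 (mod 1667)
7^8 = (7^4)^2 ≡ 734^2 = 538756 ≡ 315 (mod 1667)
7^16 = (7^8)^2 ≡ 315^2 = 99225 ≡ 872 (mod 1667)
7^32 = (7^16)^2 ≡ 872^2 = 760384 ≡ 232 (mod 1667)
7^45 = 7^32 · 7^8 · 7^4 · 7^1 ≡ 232 · 315 · 734 · 7 ≡ 1625 (mod 1667).
So A = 1625. Bashir then computes K = A^b mod p = 1625^44 mod 1667.
1625^1 ≡ 1625 (mod 1667)
1625^2 = (1625^1)^2 ≡ 1625^2 = 2640625 ≡ 97 (mod 1667)
1625^4 = (1625^2)^2 ≡ 97^2 = 9409 ≡ 1074 (mod 1667)
1625^8 = (1625^4)^2 ≡ 1074^2 = 1153476 ≡ 1579 (mod 1667)
1625^16 = (1625^8)^2 ≡ 1579^2 = 2493241 ≡ 1076 (mod 1667)
1625^32 = (1625^16)^2 ≡ 1076^2 = 1157776 ≡ 878 (mod 1667)
1625^44 = 1625^32 · 1625^8 · 1625^4 ≡ 878 · 1579 · 1074 ≡ 57 (mod 1667).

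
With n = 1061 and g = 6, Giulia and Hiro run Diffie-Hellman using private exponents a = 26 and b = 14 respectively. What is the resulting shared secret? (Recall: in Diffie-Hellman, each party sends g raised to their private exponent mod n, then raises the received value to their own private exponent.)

125

Hiro sends B = g^b mod n = 6^14 mod 1061.
6^1 ≡ 6 (mod 1061)
6^2 = (6^1)^2 ≡ 6^2 = 36 ≡ 36 (mod 1061)
6^4 = (6^2)^2 ≡ 36^2 = 1296 ≡ 235 (mod 1061)
6^8 = (6^4)^2 ≡ 235^2 = 55225 ≡ 53 (mod 1061)
6^14 = 6^8 · 6^4 · 6^2 ≡ 53 · 235 · 36 ≡ 638 (mod 1061).
So B = 638. Giulia then computes K = B^a mod n = 638^26 mod 1061.
638^1 ≡ 638 (mod 1061)
638^2 = (638^1)^2 ≡ 638^2 = 407044 ≡ 681 (mod 1061)
638^4 = (638^2)^2 ≡ 681^2 = 463761 ≡ 104 (mod 1061)
638^8 = (638^4)^2 ≡ 104^2 = 10816 ≡ 206 (mod 1061)
638^16 = (638^8)^2 ≡ 206^2 = 42436 ≡ 1057 (mod 1061)
638^26 = 638^16 · 638^8 · 638^2 ≡ 1057 · 206 · 681 ≡ 125 (mod 1061).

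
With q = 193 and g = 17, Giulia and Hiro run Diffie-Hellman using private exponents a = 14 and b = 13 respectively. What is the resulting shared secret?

161

Hiro sends B = g^b mod q = 17^13 mod 193.
17^1 ≡ 17 (mod 193)
17^2 = (17^1)^2 ≡ 17^2 = 289 ≡ 96 (mod 193)
17^4 = (17^2)^2 ≡ 96^2 = 9216 ≡ 145 (mod 193)
17^8 = (17^4)^2 ≡ 145^2 = 21025 ≡ 181 (mod 193)
17^13 = 17^8 · 17^4 · 17^1 ≡ 181 · 145 · 17 ≡ 142 (mod 193).
So B = 142. Giulia then computes K = B^a mod q = 142^14 mod 193.
142^1 ≡ 142 (mod 193)
142^2 = (142^1)^2 ≡ 142^2 = 20164 ≡ 92 (mod 193)
142^4 = (142^2)^2 ≡ 92^2 = 8464 ≡ 165 (mod 193)
142^8 = (142^4)^2 ≡ 165^2 = 27225 ≡ 12 (mod 193)
142^14 = 142^8 · 142^4 · 142^2 ≡ 12 · 165 · 92 ≡ 161 (mod 193).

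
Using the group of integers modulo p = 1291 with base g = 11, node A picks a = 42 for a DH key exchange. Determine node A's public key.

501

Public value = 11^42 (mod 1291).
11^1 ≡ 11 (mod 1291)
11^2 = (11^1)^2 ≡ 11^2 = 121 ≡ 121 (mod 1291)
11^4 = (11^2)^2 ≡ 121^2 = 14641 ≡ 440 (mod 1291)
11^8 = (11^4)^2 ≡ 440^2 = 193600 ≡ 1241 (mod 1291)
11^16 = (11^8)^2 ≡ 1241^2 = 1540081 ≡ 1209 (mod 1291)
11^32 = (11^16)^2 ≡ 1209^2 = 1461681 ≡ 269 (mod 1291)
11^42 = 11^32 · 11^8 · 11^2 ≡ 269 · 1241 · 121 ≡ 501 (mod 1291).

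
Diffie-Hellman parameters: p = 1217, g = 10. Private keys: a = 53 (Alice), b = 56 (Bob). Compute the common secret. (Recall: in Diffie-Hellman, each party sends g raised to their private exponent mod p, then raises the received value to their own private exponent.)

903

Alice sends A = g^a mod p = 10^53 mod 1217.
10^1 ≡ 10 (mod 1217)
10^2 = (10^1)^2 ≡ 10^2 = 100 ≡ 100 (mod 1217)
10^4 = (10^2)^2 ≡ 100^2 = 10000 ≡ 264 (mod 1217)
10^8 = (10^4)^2 ≡ 264^2 = 69696 ≡ 327 (mod 1217)
10^16 = (10^8)^2 ≡ 327^2 = 106929 ≡ 1050 (mod 1217)
10^32 = (10^16)^2 ≡ 1050^2 = 1102500 ≡ 1115 (mod 1217)
10^53 = 10^32 · 10^16 · 10^4 · 10^1 ≡ 1115 · 1050 · 264 · 10 ≡ 393 (mod 1217).
So A = 393. Bob then computes K = A^b mod p = 393^56 mod 1217.
393^1 ≡ 393 (mod 1217)
393^2 = (393^1)^2 ≡ 393^2 = 154449 ≡ 1107 (mod 1217)
393^4 = (393^2)^2 ≡ 1107^2 = 1225449 ≡ 1147 (mod 1217)
393^8 = (393^4)^2 ≡ 1147^2 = 1315609 ≡ 32 (mod 1217)
393^16 = (393^8)^2 ≡ 32^2 = 1024 ≡ 1024 (mod 1217)
393^32 = (393^16)^2 ≡ 1024^2 = 1048576 ≡ 739 (mod 1217)
393^56 = 393^32 · 393^16 · 393^8 ≡ 739 · 1024 · 32 ≡ 903 (mod 1217).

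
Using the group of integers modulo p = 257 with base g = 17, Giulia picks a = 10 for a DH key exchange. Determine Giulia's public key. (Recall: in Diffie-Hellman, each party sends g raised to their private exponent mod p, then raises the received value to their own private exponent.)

Public value = 17^10 (mod 257).
17^1 ≡ 17 (mod 257)
17^2 = (17^1)^2 ≡ 17^2 = 289 ≡ 32 (mod 257)
17^4 = (17^2)^2 ≡ 32^2 = 1024 ≡ 253 (mod 257)
17^8 = (17^4)^2 ≡ 253^2 = 64009 ≡ 16 (mod 257)
17^10 = 17^8 · 17^2 ≡ 16 · 32 ≡ 255 (mod 257).

255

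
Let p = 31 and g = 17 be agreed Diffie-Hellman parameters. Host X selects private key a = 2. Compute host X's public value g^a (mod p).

Public value = 17^2 (mod 31).
17^1 ≡ 17 (mod 31)
17^2 = (17^1)^2 ≡ 17^2 = 289 ≡ 10 (mod 31)

10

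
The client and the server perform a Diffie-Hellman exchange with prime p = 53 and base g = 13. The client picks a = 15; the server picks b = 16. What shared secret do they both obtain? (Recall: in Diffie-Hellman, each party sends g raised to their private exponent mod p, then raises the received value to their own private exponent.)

The client sends A = g^a mod p = 13^15 mod 53.
13^1 ≡ 13 (mod 53)
13^2 = (13^1)^2 ≡ 13^2 = 169 ≡ 10 (mod 53)
13^4 = (13^2)^2 ≡ 10^2 = 100 ≡ 47 (mod 53)
13^8 = (13^4)^2 ≡ 47^2 = 2209 ≡ 36 (mod 53)
13^15 = 13^8 · 13^4 · 13^2 · 13^1 ≡ 36 · 47 · 10 · 13 ≡ 10 (mod 53).
So A = 10. The server then computes K = A^b mod p = 10^16 mod 53.
10^1 ≡ 10 (mod 53)
10^2 = (10^1)^2 ≡ 10^2 = 100 ≡ 47 (mod 53)
10^4 = (10^2)^2 ≡ 47^2 = 2209 ≡ 36 (mod 53)
10^8 = (10^4)^2 ≡ 36^2 = 1296 ≡ 24 (mod 53)
10^16 = (10^8)^2 ≡ 24^2 = 576 ≡ 46 (mod 53)

46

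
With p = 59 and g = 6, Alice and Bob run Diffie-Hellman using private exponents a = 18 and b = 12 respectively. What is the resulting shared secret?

Bob sends B = g^b mod p = 6^12 mod 59.
6^1 ≡ 6 (mod 59)
6^2 = (6^1)^2 ≡ 6^2 = 36 ≡ 36 (mod 59)
6^4 = (6^2)^2 ≡ 36^2 = 1296 ≡ 57 (mod 59)
6^8 = (6^4)^2 ≡ 57^2 = 3249 ≡ 4 (mod 59)
6^12 = 6^8 · 6^4 ≡ 4 · 57 ≡ 51 (mod 59).
So B = 51. Alice then computes K = B^a mod p = 51^18 mod 59.
51^1 ≡ 51 (mod 59)
51^2 = (51^1)^2 ≡ 51^2 = 2601 ≡ 5 (mod 59)
51^4 = (51^2)^2 ≡ 5^2 = 25 ≡ 25 (mod 59)
51^8 = (51^4)^2 ≡ 25^2 = 625 ≡ 35 (mod 59)
51^16 = (51^8)^2 ≡ 35^2 = 1225 ≡ 45 (mod 59)
51^18 = 51^16 · 51^2 ≡ 45 · 5 ≡ 48 (mod 59).

48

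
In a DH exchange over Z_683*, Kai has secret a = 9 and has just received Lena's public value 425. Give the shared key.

Shared key K = 425^9 mod 683.
425^1 ≡ 425 (mod 683)
425^2 = (425^1)^2 ≡ 425^2 = 180625 ≡ 313 (mod 683)
425^4 = (425^2)^2 ≡ 313^2 = 97969 ≡ 300 (mod 683)
425^8 = (425^4)^2 ≡ 300^2 = 90000 ≡ 527 (mod 683)
425^9 = 425^8 · 425^1 ≡ 527 · 425 ≡ 634 (mod 683).

634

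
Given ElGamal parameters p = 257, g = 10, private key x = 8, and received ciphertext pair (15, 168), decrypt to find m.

Shared mask s = c₁^x mod p = 15^8 mod 257.
15^1 ≡ 15 (mod 257)
15^2 = (15^1)^2 ≡ 15^2 = 225 ≡ 225 (mod 257)
15^4 = (15^2)^2 ≡ 225^2 = 50625 ≡ 253 (mod 257)
15^8 = (15^4)^2 ≡ 253^2 = 64009 ≡ 16 (mod 257)
So s = 16; s⁻¹ ≡ 241 (mod 257).
m = c₂ · s⁻¹ mod 257 = 168 · 241 mod 257 = 139.

139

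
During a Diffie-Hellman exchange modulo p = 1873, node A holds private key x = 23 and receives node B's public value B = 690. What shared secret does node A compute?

255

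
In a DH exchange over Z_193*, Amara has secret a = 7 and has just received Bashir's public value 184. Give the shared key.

Shared key K = 184^7 mod 193.
184^1 ≡ 184 (mod 193)
184^2 = (184^1)^2 ≡ 184^2 = 33856 ≡ 81 (mod 193)
184^4 = (184^2)^2 ≡ 81^2 = 6561 ≡ 192 (mod 193)
184^7 = 184^4 · 184^2 · 184^1 ≡ 192 · 81 · 184 ≡ 150 (mod 193).

150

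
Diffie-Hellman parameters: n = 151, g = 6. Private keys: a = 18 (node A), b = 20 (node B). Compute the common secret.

Node B sends B = g^b mod n = 6^20 mod 151.
6^1 ≡ 6 (mod 151)
6^2 = (6^1)^2 ≡ 6^2 = 36 ≡ 36 (mod 151)
6^4 = (6^2)^2 ≡ 36^2 = 1296 ≡ 88 (mod 151)
6^8 = (6^4)^2 ≡ 88^2 = 7744 ≡ 43 (mod 151)
6^16 = (6^8)^2 ≡ 43^2 = 1849 ≡ 37 (mod 151)
6^20 = 6^16 · 6^4 ≡ 37 · 88 ≡ 85 (mod 151).
So B = 85. Node A then computes K = B^a mod n = 85^18 mod 151.
85^1 ≡ 85 (mod 151)
85^2 = (85^1)^2 ≡ 85^2 = 7225 ≡ 128 (mod 151)
85^4 = (85^2)^2 ≡ 128^2 = 16384 ≡ 76 (mod 151)
85^8 = (85^4)^2 ≡ 76^2 = 5776 ≡ 38 (mod 151)
85^16 = (85^8)^2 ≡ 38^2 = 1444 ≡ 85 (mod 151)
85^18 = 85^16 · 85^2 ≡ 85 · 128 ≡ 8 (mod 151).

8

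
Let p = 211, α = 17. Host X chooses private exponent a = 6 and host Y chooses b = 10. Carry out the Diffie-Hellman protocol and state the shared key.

58

Host Y sends B = α^b mod p = 17^10 mod 211.
17^1 ≡ 17 (mod 211)
17^2 = (17^1)^2 ≡ 17^2 = 289 ≡ 78 (mod 211)
17^4 = (17^2)^2 ≡ 78^2 = 6084 ≡ 176 (mod 211)
17^8 = (17^4)^2 ≡ 176^2 = 30976 ≡ 170 (mod 211)
17^10 = 17^8 · 17^2 ≡ 170 · 78 ≡ 178 (mod 211).
So B = 178. Host X then computes K = B^a mod p = 178^6 mod 211.
178^1 ≡ 178 (mod 211)
178^2 = (178^1)^2 ≡ 178^2 = 31684 ≡ 34 (mod 211)
178^4 = (178^2)^2 ≡ 34^2 = 1156 ≡ 101 (mod 211)
178^6 = 178^4 · 178^2 ≡ 101 · 34 ≡ 58 (mod 211).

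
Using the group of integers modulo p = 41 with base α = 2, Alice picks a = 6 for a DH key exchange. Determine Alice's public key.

23

Public value = 2^6 (mod 41).
2^1 ≡ 2 (mod 41)
2^2 = (2^1)^2 ≡ 2^2 = 4 ≡ 4 (mod 41)
2^4 = (2^2)^2 ≡ 4^2 = 16 ≡ 16 (mod 41)
2^6 = 2^4 · 2^2 ≡ 16 · 4 ≡ 23 (mod 41).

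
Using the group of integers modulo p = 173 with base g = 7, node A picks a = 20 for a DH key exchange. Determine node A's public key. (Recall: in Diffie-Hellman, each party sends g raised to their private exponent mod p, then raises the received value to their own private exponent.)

83

Public value = 7^20 mod 173.
7^1 ≡ 7 (mod 173)
7^2 = (7^1)^2 ≡ 7^2 = 49 ≡ 49 (mod 173)
7^4 = (7^2)^2 ≡ 49^2 = 2401 ≡ 152 (mod 173)
7^8 = (7^4)^2 ≡ 152^2 = 23104 ≡ 95 (mod 173)
7^16 = (7^8)^2 ≡ 95^2 = 9025 ≡ 29 (mod 173)
7^20 = 7^16 · 7^4 ≡ 29 · 152 ≡ 83 (mod 173).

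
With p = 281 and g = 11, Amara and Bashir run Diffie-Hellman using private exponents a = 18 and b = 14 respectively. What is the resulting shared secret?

195

Amara sends A = g^a mod p = 11^18 mod 281.
11^1 ≡ 11 (mod 281)
11^2 = (11^1)^2 ≡ 11^2 = 121 ≡ 121 (mod 281)
11^4 = (11^2)^2 ≡ 121^2 = 14641 ≡ 29 (mod 281)
11^8 = (11^4)^2 ≡ 29^2 = 841 ≡ 279 (mod 281)
11^16 = (11^8)^2 ≡ 279^2 = 77841 ≡ 4 (mod 281)
11^18 = 11^16 · 11^2 ≡ 4 · 121 ≡ 203 (mod 281).
So A = 203. Bashir then computes K = A^b mod p = 203^14 mod 281.
203^1 ≡ 203 (mod 281)
203^2 = (203^1)^2 ≡ 203^2 = 41209 ≡ 183 (mod 281)
203^4 = (203^2)^2 ≡ 183^2 = 33489 ≡ 50 (mod 281)
203^8 = (203^4)^2 ≡ 50^2 = 2500 ≡ 252 (mod 281)
203^14 = 203^8 · 203^4 · 203^2 ≡ 252 · 50 · 183 ≡ 195 (mod 281).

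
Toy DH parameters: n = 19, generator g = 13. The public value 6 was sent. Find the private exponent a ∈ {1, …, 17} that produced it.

10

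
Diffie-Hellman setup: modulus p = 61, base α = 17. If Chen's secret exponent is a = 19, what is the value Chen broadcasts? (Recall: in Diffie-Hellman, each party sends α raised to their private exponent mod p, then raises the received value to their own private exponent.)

51

Public value = 17^19 mod 61.
17^1 ≡ 17 (mod 61)
17^2 = (17^1)^2 ≡ 17^2 = 289 ≡ 45 (mod 61)
17^4 = (17^2)^2 ≡ 45^2 = 2025 ≡ 12 (mod 61)
17^8 = (17^4)^2 ≡ 12^2 = 144 ≡ 22 (mod 61)
17^16 = (17^8)^2 ≡ 22^2 = 484 ≡ 57 (mod 61)
17^19 = 17^16 · 17^2 · 17^1 ≡ 57 · 45 · 17 ≡ 51 (mod 61).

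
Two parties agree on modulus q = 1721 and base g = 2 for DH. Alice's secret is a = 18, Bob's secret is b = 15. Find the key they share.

Bob sends B = g^b mod q = 2^15 mod 1721.
2^1 ≡ 2 (mod 1721)
2^2 = (2^1)^2 ≡ 2^2 = 4 ≡ 4 (mod 1721)
2^4 = (2^2)^2 ≡ 4^2 = 16 ≡ 16 (mod 1721)
2^8 = (2^4)^2 ≡ 16^2 = 256 ≡ 256 (mod 1721)
2^15 = 2^8 · 2^4 · 2^2 · 2^1 ≡ 256 · 16 · 4 · 2 ≡ 69 (mod 1721).
So B = 69. Alice then computes K = B^a mod q = 69^18 mod 1721.
69^1 ≡ 69 (mod 1721)
69^2 = (69^1)^2 ≡ 69^2 = 4761 ≡ 1319 (mod 1721)
69^4 = (69^2)^2 ≡ 1319^2 = 1739761 ≡ 1551 (mod 1721)
69^8 = (69^4)^2 ≡ 1551^2 = 2405601 ≡ 1364 (mod 1721)
69^16 = (69^8)^2 ≡ 1364^2 = 1860496 ≡ 95 (mod 1721)
69^18 = 69^16 · 69^2 ≡ 95 · 1319 ≡ 1393 (mod 1721).

1393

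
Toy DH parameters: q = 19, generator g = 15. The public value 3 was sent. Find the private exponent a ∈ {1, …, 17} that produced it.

Try successive powers of 15 modulo 19:
15^1 ≡ 15
15^2 ≡ 16
15^3 ≡ 12
15^4 ≡ 9
15^5 ≡ 2
15^6 ≡ 11
15^7 ≡ 13
15^8 ≡ 5
15^9 ≡ 18
15^10 ≡ 4
15^11 ≡ 3
Found: a = 11.

11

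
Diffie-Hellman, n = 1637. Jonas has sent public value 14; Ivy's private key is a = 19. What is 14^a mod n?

780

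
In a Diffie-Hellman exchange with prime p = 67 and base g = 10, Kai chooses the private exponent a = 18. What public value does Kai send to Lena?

Public value = 10^18 (mod 67).
10^1 ≡ 10 (mod 67)
10^2 = (10^1)^2 ≡ 10^2 = 100 ≡ 33 (mod 67)
10^4 = (10^2)^2 ≡ 33^2 = 1089 ≡ 17 (mod 67)
10^8 = (10^4)^2 ≡ 17^2 = 289 ≡ 21 (mod 67)
10^16 = (10^8)^2 ≡ 21^2 = 441 ≡ 39 (mod 67)
10^18 = 10^16 · 10^2 ≡ 39 · 33 ≡ 14 (mod 67).

14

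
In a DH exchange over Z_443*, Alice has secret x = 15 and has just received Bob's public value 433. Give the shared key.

388

Shared key K = 433^15 mod 443.
433^1 ≡ 433 (mod 443)
433^2 = (433^1)^2 ≡ 433^2 = 187489 ≡ 100 (mod 443)
433^4 = (433^2)^2 ≡ 100^2 = 10000 ≡ 254 (mod 443)
433^8 = (433^4)^2 ≡ 254^2 = 64516 ≡ 281 (mod 443)
433^15 = 433^8 · 433^4 · 433^2 · 433^1 ≡ 281 · 254 · 100 · 433 ≡ 388 (mod 443).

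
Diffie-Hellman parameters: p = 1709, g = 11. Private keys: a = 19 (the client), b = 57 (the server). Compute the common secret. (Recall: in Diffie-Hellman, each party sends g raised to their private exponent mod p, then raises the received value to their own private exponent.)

The client sends A = g^a mod p = 11^19 mod 1709.
11^1 ≡ 11 (mod 1709)
11^2 = (11^1)^2 ≡ 11^2 = 121 ≡ 121 (mod 1709)
11^4 = (11^2)^2 ≡ 121^2 = 14641 ≡ 969 (mod 1709)
11^8 = (11^4)^2 ≡ 969^2 = 938961 ≡ 720 (mod 1709)
11^16 = (11^8)^2 ≡ 720^2 = 518400 ≡ 573 (mod 1709)
11^19 = 11^16 · 11^2 · 11^1 ≡ 573 · 121 · 11 ≡ 449 (mod 1709).
So A = 449. The server then computes K = A^b mod p = 449^57 mod 1709.
449^1 ≡ 449 (mod 1709)
449^2 = (449^1)^2 ≡ 449^2 = 201601 ≡ 1648 (mod 1709)
449^4 = (449^2)^2 ≡ 1648^2 = 2715904 ≡ 303 (mod 1709)
449^8 = (449^4)^2 ≡ 303^2 = 91809 ≡ 1232 (mod 1709)
449^16 = (449^8)^2 ≡ 1232^2 = 1517824 ≡ 232 (mod 1709)
449^32 = (449^16)^2 ≡ 232^2 = 53824 ≡ 845 (mod 1709)
449^57 = 449^32 · 449^16 · 449^8 · 449^1 ≡ 845 · 232 · 1232 · 449 ≡ 1238 (mod 1709).

1238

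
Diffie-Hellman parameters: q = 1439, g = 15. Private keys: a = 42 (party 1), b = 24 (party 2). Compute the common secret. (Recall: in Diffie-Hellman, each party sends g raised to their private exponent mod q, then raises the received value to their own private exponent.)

Party 2 sends B = g^b mod q = 15^24 mod 1439.
15^1 ≡ 15 (mod 1439)
15^2 = (15^1)^2 ≡ 15^2 = 225 ≡ 225 (mod 1439)
15^4 = (15^2)^2 ≡ 225^2 = 50625 ≡ 260 (mod 1439)
15^8 = (15^4)^2 ≡ 260^2 = 67600 ≡ 1406 (mod 1439)
15^16 = (15^8)^2 ≡ 1406^2 = 1976836 ≡ 1089 (mod 1439)
15^24 = 15^16 · 15^8 ≡ 1089 · 1406 ≡ 38 (mod 1439).
So B = 38. Party 1 then computes K = B^a mod q = 38^42 mod 1439.
38^1 ≡ 38 (mod 1439)
38^2 = (38^1)^2 ≡ 38^2 = 1444 ≡ 5 (mod 1439)
38^4 = (38^2)^2 ≡ 5^2 = 25 ≡ 25 (mod 1439)
38^8 = (38^4)^2 ≡ 25^2 = 625 ≡ 625 (mod 1439)
38^16 = (38^8)^2 ≡ 625^2 = 390625 ≡ 656 (mod 1439)
38^32 = (38^16)^2 ≡ 656^2 = 430336 ≡ 75 (mod 1439)
38^42 = 38^32 · 38^8 · 38^2 ≡ 75 · 625 · 5 ≡ 1257 (mod 1439).

1257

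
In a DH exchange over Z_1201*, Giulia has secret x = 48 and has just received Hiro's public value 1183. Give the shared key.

Shared key K = 1183^48 mod 1201.
1183^1 ≡ 1183 (mod 1201)
1183^2 = (1183^1)^2 ≡ 1183^2 = 1399489 ≡ 324 (mod 1201)
1183^4 = (1183^2)^2 ≡ 324^2 = 104976 ≡ 489 (mod 1201)
1183^8 = (1183^4)^2 ≡ 489^2 = 239121 ≡ 122 (mod 1201)
1183^16 = (1183^8)^2 ≡ 122^2 = 14884 ≡ 472 (mod 1201)
1183^32 = (1183^16)^2 ≡ 472^2 = 222784 ≡ 599 (mod 1201)
1183^48 = 1183^32 · 1183^16 ≡ 599 · 472 ≡ 493 (mod 1201).

493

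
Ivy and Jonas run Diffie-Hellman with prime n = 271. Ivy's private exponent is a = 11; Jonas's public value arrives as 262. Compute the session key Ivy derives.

Shared key K = 262^11 mod 271.
262^1 ≡ 262 (mod 271)
262^2 = (262^1)^2 ≡ 262^2 = 68644 ≡ 81 (mod 271)
262^4 = (262^2)^2 ≡ 81^2 = 6561 ≡ 57 (mod 271)
262^8 = (262^4)^2 ≡ 57^2 = 3249 ≡ 268 (mod 271)
262^11 = 262^8 · 262^2 · 262^1 ≡ 268 · 81 · 262 ≡ 19 (mod 271).

19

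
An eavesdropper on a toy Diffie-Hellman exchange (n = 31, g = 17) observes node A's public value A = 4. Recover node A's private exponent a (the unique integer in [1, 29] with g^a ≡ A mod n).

24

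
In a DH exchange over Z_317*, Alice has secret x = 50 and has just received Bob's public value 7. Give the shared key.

Shared key K = 7^50 mod 317.
7^1 ≡ 7 (mod 317)
7^2 = (7^1)^2 ≡ 7^2 = 49 ≡ 49 (mod 317)
7^4 = (7^2)^2 ≡ 49^2 = 2401 ≡ 182 (mod 317)
7^8 = (7^4)^2 ≡ 182^2 = 33124 ≡ 156 (mod 317)
7^16 = (7^8)^2 ≡ 156^2 = 24336 ≡ 244 (mod 317)
7^32 = (7^16)^2 ≡ 244^2 = 59536 ≡ 257 (mod 317)
7^50 = 7^32 · 7^16 · 7^2 ≡ 257 · 244 · 49 ≡ 11 (mod 317).

11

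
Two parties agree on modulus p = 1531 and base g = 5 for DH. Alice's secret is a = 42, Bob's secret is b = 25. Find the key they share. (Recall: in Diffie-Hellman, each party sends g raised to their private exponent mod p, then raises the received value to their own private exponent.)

Bob sends B = g^b mod p = 5^25 mod 1531.
5^1 ≡ 5 (mod 1531)
5^2 = (5^1)^2 ≡ 5^2 = 25 ≡ 25 (mod 1531)
5^4 = (5^2)^2 ≡ 25^2 = 625 ≡ 625 (mod 1531)
5^8 = (5^4)^2 ≡ 625^2 = 390625 ≡ 220 (mod 1531)
5^16 = (5^8)^2 ≡ 220^2 = 48400 ≡ 939 (mod 1531)
5^25 = 5^16 · 5^8 · 5^1 ≡ 939 · 220 · 5 ≡ 1006 (mod 1531).
So B = 1006. Alice then computes K = B^a mod p = 1006^42 mod 1531.
1006^1 ≡ 1006 (mod 1531)
1006^2 = (1006^1)^2 ≡ 1006^2 = 1012036 ≡ 45 (mod 1531)
1006^4 = (1006^2)^2 ≡ 45^2 = 2025 ≡ 494 (mod 1531)
1006^8 = (1006^4)^2 ≡ 494^2 = 244036 ≡ 607 (mod 1531)
1006^16 = (1006^8)^2 ≡ 607^2 = 368449 ≡ 1009 (mod 1531)
1006^32 = (1006^16)^2 ≡ 1009^2 = 1018081 ≡ 1497 (mod 1531)
1006^42 = 1006^32 · 1006^8 · 1006^2 ≡ 1497 · 607 · 45 ≡ 607 (mod 1531).

607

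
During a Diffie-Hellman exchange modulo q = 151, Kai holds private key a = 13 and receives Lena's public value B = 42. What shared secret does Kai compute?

Shared key K = 42^13 mod 151.
42^1 ≡ 42 (mod 151)
42^2 = (42^1)^2 ≡ 42^2 = 1764 ≡ 103 (mod 151)
42^4 = (42^2)^2 ≡ 103^2 = 10609 ≡ 39 (mod 151)
42^8 = (42^4)^2 ≡ 39^2 = 1521 ≡ 11 (mod 151)
42^13 = 42^8 · 42^4 · 42^1 ≡ 11 · 39 · 42 ≡ 49 (mod 151).

49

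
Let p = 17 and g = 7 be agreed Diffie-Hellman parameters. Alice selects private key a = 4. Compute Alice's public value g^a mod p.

4

Public value = 7^4 mod 17.
7^1 ≡ 7 (mod 17)
7^2 = (7^1)^2 ≡ 7^2 = 49 ≡ 15 (mod 17)
7^4 = (7^2)^2 ≡ 15^2 = 225 ≡ 4 (mod 17)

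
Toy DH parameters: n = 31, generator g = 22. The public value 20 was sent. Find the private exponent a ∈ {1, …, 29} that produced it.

Try successive powers of 22 modulo 31:
22^1 ≡ 22
22^2 ≡ 19
22^3 ≡ 15
22^4 ≡ 20
Found: a = 4.

4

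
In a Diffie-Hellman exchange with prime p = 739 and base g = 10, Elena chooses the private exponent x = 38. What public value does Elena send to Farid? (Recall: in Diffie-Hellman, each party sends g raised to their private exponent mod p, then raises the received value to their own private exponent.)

Public value = 10^38 mod 739.
10^1 ≡ 10 (mod 739)
10^2 = (10^1)^2 ≡ 10^2 = 100 ≡ 100 (mod 739)
10^4 = (10^2)^2 ≡ 100^2 = 10000 ≡ 393 (mod 739)
10^8 = (10^4)^2 ≡ 393^2 = 154449 ≡ 737 (mod 739)
10^16 = (10^8)^2 ≡ 737^2 = 543169 ≡ 4 (mod 739)
10^32 = (10^16)^2 ≡ 4^2 = 16 ≡ 16 (mod 739)
10^38 = 10^32 · 10^4 · 10^2 ≡ 16 · 393 · 100 ≡ 650 (mod 739).

650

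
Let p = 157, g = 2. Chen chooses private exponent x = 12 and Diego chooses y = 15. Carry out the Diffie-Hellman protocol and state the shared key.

Diego sends B = g^y mod p = 2^15 mod 157.
2^1 ≡ 2 (mod 157)
2^2 = (2^1)^2 ≡ 2^2 = 4 ≡ 4 (mod 157)
2^4 = (2^2)^2 ≡ 4^2 = 16 ≡ 16 (mod 157)
2^8 = (2^4)^2 ≡ 16^2 = 256 ≡ 99 (mod 157)
2^15 = 2^8 · 2^4 · 2^2 · 2^1 ≡ 99 · 16 · 4 · 2 ≡ 112 (mod 157).
So B = 112. Chen then computes K = B^x mod p = 112^12 mod 157.
112^1 ≡ 112 (mod 157)
112^2 = (112^1)^2 ≡ 112^2 = 12544 ≡ 141 (mod 157)
112^4 = (112^2)^2 ≡ 141^2 = 19881 ≡ 99 (mod 157)
112^8 = (112^4)^2 ≡ 99^2 = 9801 ≡ 67 (mod 157)
112^12 = 112^8 · 112^4 ≡ 67 · 99 ≡ 39 (mod 157).

39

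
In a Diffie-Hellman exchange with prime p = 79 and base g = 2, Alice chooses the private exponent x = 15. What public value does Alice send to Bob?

Public value = 2^{15} \pmod{79}.
2^1 ≡ 2 (mod 79)
2^2 = (2^1)^2 ≡ 2^2 = 4 ≡ 4 (mod 79)
2^4 = (2^2)^2 ≡ 4^2 = 16 ≡ 16 (mod 79)
2^8 = (2^4)^2 ≡ 16^2 = 256 ≡ 19 (mod 79)
2^15 = 2^8 · 2^4 · 2^2 · 2^1 ≡ 19 · 16 · 4 · 2 ≡ 62 (mod 79).

62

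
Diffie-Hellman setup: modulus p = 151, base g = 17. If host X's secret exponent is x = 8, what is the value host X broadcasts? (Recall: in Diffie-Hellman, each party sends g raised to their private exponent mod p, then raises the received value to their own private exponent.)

22

Public value = 17^8 mod 151.
17^1 ≡ 17 (mod 151)
17^2 = (17^1)^2 ≡ 17^2 = 289 ≡ 138 (mod 151)
17^4 = (17^2)^2 ≡ 138^2 = 19044 ≡ 18 (mod 151)
17^8 = (17^4)^2 ≡ 18^2 = 324 ≡ 22 (mod 151)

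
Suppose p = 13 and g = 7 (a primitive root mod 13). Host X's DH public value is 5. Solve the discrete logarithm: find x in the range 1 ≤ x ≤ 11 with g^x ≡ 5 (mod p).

Try successive powers of 7 modulo 13:
7^1 ≡ 7
7^2 ≡ 10
7^3 ≡ 5
Found: x = 3.

3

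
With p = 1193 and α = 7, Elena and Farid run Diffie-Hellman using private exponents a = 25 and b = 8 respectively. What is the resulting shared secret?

Farid sends B = α^b mod p = 7^8 mod 1193.
7^1 ≡ 7 (mod 1193)
7^2 = (7^1)^2 ≡ 7^2 = 49 ≡ 49 (mod 1193)
7^4 = (7^2)^2 ≡ 49^2 = 2401 ≡ 15 (mod 1193)
7^8 = (7^4)^2 ≡ 15^2 = 225 ≡ 225 (mod 1193)
So B = 225. Elena then computes K = B^a mod p = 225^25 mod 1193.
225^1 ≡ 225 (mod 1193)
225^2 = (225^1)^2 ≡ 225^2 = 50625 ≡ 519 (mod 1193)
225^4 = (225^2)^2 ≡ 519^2 = 269361 ≡ 936 (mod 1193)
225^8 = (225^4)^2 ≡ 936^2 = 876096 ≡ 434 (mod 1193)
225^16 = (225^8)^2 ≡ 434^2 = 188356 ≡ 1055 (mod 1193)
225^25 = 225^16 · 225^8 · 225^1 ≡ 1055 · 434 · 225 ≡ 428 (mod 1193).

428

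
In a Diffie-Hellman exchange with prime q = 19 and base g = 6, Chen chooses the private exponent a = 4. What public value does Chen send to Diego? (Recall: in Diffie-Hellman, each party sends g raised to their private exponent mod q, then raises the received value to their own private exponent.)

Public value = 6^4 mod 19.
6^1 ≡ 6 (mod 19)
6^2 = (6^1)^2 ≡ 6^2 = 36 ≡ 17 (mod 19)
6^4 = (6^2)^2 ≡ 17^2 = 289 ≡ 4 (mod 19)

4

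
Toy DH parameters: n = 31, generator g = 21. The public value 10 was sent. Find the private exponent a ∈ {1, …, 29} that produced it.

Try successive powers of 21 modulo 31:
21^1 ≡ 21
21^2 ≡ 7
21^3 ≡ 23
21^4 ≡ 18
21^5 ≡ 6
21^6 ≡ 2
21^7 ≡ 11
21^8 ≡ 14
21^9 ≡ 15
21^10 ≡ 5
21^11 ≡ 12
21^12 ≡ 4
21^13 ≡ 22
21^14 ≡ 28
21^15 ≡ 30
21^16 ≡ 10
Found: a = 16.

16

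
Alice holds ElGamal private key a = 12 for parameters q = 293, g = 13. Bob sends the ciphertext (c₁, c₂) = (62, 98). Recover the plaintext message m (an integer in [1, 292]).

Shared mask s = c₁^a mod q = 62^12 mod 293.
62^1 ≡ 62 (mod 293)
62^2 = (62^1)^2 ≡ 62^2 = 3844 ≡ 35 (mod 293)
62^4 = (62^2)^2 ≡ 35^2 = 1225 ≡ 53 (mod 293)
62^8 = (62^4)^2 ≡ 53^2 = 2809 ≡ 172 (mod 293)
62^12 = 62^8 · 62^4 ≡ 172 · 53 ≡ 33 (mod 293).
So s = 33; s⁻¹ ≡ 222 (mod 293).
m = c₂ · s⁻¹ mod 293 = 98 · 222 mod 293 = 74.

74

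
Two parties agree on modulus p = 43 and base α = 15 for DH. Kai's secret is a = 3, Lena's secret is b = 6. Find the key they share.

Kai sends A = α^a mod p = 15^3 mod 43.
15^1 ≡ 15 (mod 43)
15^2 = (15^1)^2 ≡ 15^2 = 225 ≡ 10 (mod 43)
15^3 = 15^2 · 15^1 ≡ 10 · 15 ≡ 21 (mod 43).
So A = 21. Lena then computes K = A^b mod p = 21^6 mod 43.
21^1 ≡ 21 (mod 43)
21^2 = (21^1)^2 ≡ 21^2 = 441 ≡ 11 (mod 43)
21^4 = (21^2)^2 ≡ 11^2 = 121 ≡ 35 (mod 43)
21^6 = 21^4 · 21^2 ≡ 35 · 11 ≡ 41 (mod 43).

41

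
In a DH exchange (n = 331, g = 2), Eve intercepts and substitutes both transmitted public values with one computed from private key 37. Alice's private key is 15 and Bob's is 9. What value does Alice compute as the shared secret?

Alice receives Eve's public value M = 2^37 mod 331 instead of the honest one.
2^1 ≡ 2 (mod 331)
2^2 = (2^1)^2 ≡ 2^2 = 4 ≡ 4 (mod 331)
2^4 = (2^2)^2 ≡ 4^2 = 16 ≡ 16 (mod 331)
2^8 = (2^4)^2 ≡ 16^2 = 256 ≡ 256 (mod 331)
2^16 = (2^8)^2 ≡ 256^2 = 65536 ≡ 329 (mod 331)
2^32 = (2^16)^2 ≡ 329^2 = 108241 ≡ 4 (mod 331)
2^37 = 2^32 · 2^4 · 2^1 ≡ 4 · 16 · 2 ≡ 128 (mod 331).
So M = 128. Alice computes K = M^15 mod 331.
128^1 ≡ 128 (mod 331)
128^2 = (128^1)^2 ≡ 128^2 = 16384 ≡ 165 (mod 331)
128^4 = (128^2)^2 ≡ 165^2 = 27225 ≡ 83 (mod 331)
128^8 = (128^4)^2 ≡ 83^2 = 6889 ≡ 269 (mod 331)
128^15 = 128^8 · 128^4 · 128^2 · 128^1 ≡ 269 · 83 · 165 · 128 ≡ 330 (mod 331).

330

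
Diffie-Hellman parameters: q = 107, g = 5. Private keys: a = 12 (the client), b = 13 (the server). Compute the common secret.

101

The server sends B = g^b mod q = 5^13 mod 107.
5^1 ≡ 5 (mod 107)
5^2 = (5^1)^2 ≡ 5^2 = 25 ≡ 25 (mod 107)
5^4 = (5^2)^2 ≡ 25^2 = 625 ≡ 90 (mod 107)
5^8 = (5^4)^2 ≡ 90^2 = 8100 ≡ 75 (mod 107)
5^13 = 5^8 · 5^4 · 5^1 ≡ 75 · 90 · 5 ≡ 45 (mod 107).
So B = 45. The client then computes K = B^a mod q = 45^12 mod 107.
45^1 ≡ 45 (mod 107)
45^2 = (45^1)^2 ≡ 45^2 = 2025 ≡ 99 (mod 107)
45^4 = (45^2)^2 ≡ 99^2 = 9801 ≡ 64 (mod 107)
45^8 = (45^4)^2 ≡ 64^2 = 4096 ≡ 30 (mod 107)
45^12 = 45^8 · 45^4 ≡ 30 · 64 ≡ 101 (mod 107).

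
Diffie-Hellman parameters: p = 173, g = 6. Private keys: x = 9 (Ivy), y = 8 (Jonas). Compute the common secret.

84

Ivy sends A = g^x mod p = 6^9 mod 173.
6^1 ≡ 6 (mod 173)
6^2 = (6^1)^2 ≡ 6^2 = 36 ≡ 36 (mod 173)
6^4 = (6^2)^2 ≡ 36^2 = 1296 ≡ 85 (mod 173)
6^8 = (6^4)^2 ≡ 85^2 = 7225 ≡ 132 (mod 173)
6^9 = 6^8 · 6^1 ≡ 132 · 6 ≡ 100 (mod 173).
So A = 100. Jonas then computes K = A^y mod p = 100^8 mod 173.
100^1 ≡ 100 (mod 173)
100^2 = (100^1)^2 ≡ 100^2 = 10000 ≡ 139 (mod 173)
100^4 = (100^2)^2 ≡ 139^2 = 19321 ≡ 118 (mod 173)
100^8 = (100^4)^2 ≡ 118^2 = 13924 ≡ 84 (mod 173)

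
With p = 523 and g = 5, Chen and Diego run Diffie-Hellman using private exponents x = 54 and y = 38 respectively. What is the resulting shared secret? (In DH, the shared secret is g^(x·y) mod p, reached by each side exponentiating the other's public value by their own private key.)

191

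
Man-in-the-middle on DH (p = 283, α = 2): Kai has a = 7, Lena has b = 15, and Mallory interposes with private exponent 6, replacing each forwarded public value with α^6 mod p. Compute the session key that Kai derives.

Kai receives Mallory's public value M = 2^6 mod 283 instead of the honest one.
2^1 ≡ 2 (mod 283)
2^2 = (2^1)^2 ≡ 2^2 = 4 ≡ 4 (mod 283)
2^4 = (2^2)^2 ≡ 4^2 = 16 ≡ 16 (mod 283)
2^6 = 2^4 · 2^2 ≡ 16 · 4 ≡ 64 (mod 283).
So M = 64. Kai computes K = M^7 mod 283.
64^1 ≡ 64 (mod 283)
64^2 = (64^1)^2 ≡ 64^2 = 4096 ≡ 134 (mod 283)
64^4 = (64^2)^2 ≡ 134^2 = 17956 ≡ 127 (mod 283)
64^7 = 64^4 · 64^2 · 64^1 ≡ 127 · 134 · 64 ≡ 168 (mod 283).

168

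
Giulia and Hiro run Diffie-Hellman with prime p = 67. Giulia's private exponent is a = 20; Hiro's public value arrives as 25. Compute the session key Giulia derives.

Shared key K = 25^20 mod 67.
25^1 ≡ 25 (mod 67)
25^2 = (25^1)^2 ≡ 25^2 = 625 ≡ 22 (mod 67)
25^4 = (25^2)^2 ≡ 22^2 = 484 ≡ 15 (mod 67)
25^8 = (25^4)^2 ≡ 15^2 = 225 ≡ 24 (mod 67)
25^16 = (25^8)^2 ≡ 24^2 = 576 ≡ 40 (mod 67)
25^20 = 25^16 · 25^4 ≡ 40 · 15 ≡ 64 (mod 67).

64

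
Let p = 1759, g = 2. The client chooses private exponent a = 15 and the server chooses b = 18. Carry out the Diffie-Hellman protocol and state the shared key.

The server sends B = g^b mod p = 2^18 mod 1759.
2^1 ≡ 2 (mod 1759)
2^2 = (2^1)^2 ≡ 2^2 = 4 ≡ 4 (mod 1759)
2^4 = (2^2)^2 ≡ 4^2 = 16 ≡ 16 (mod 1759)
2^8 = (2^4)^2 ≡ 16^2 = 256 ≡ 256 (mod 1759)
2^16 = (2^8)^2 ≡ 256^2 = 65536 ≡ 453 (mod 1759)
2^18 = 2^16 · 2^2 ≡ 453 · 4 ≡ 53 (mod 1759).
So B = 53. The client then computes K = B^a mod p = 53^15 mod 1759.
53^1 ≡ 53 (mod 1759)
53^2 = (53^1)^2 ≡ 53^2 = 2809 ≡ 1050 (mod 1759)
53^4 = (53^2)^2 ≡ 1050^2 = 1102500 ≡ 1366 (mod 1759)
53^8 = (53^4)^2 ≡ 1366^2 = 1865956 ≡ 1416 (mod 1759)
53^15 = 53^8 · 53^4 · 53^2 · 53^1 ≡ 1416 · 1366 · 1050 · 53 ≡ 1025 (mod 1759).

1025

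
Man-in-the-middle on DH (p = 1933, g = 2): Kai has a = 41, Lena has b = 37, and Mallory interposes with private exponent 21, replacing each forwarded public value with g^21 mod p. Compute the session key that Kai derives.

Kai receives Mallory's public value M = 2^21 mod 1933 instead of the honest one.
2^1 ≡ 2 (mod 1933)
2^2 = (2^1)^2 ≡ 2^2 = 4 ≡ 4 (mod 1933)
2^4 = (2^2)^2 ≡ 4^2 = 16 ≡ 16 (mod 1933)
2^8 = (2^4)^2 ≡ 16^2 = 256 ≡ 256 (mod 1933)
2^16 = (2^8)^2 ≡ 256^2 = 65536 ≡ 1747 (mod 1933)
2^21 = 2^16 · 2^4 · 2^1 ≡ 1747 · 16 · 2 ≡ 1780 (mod 1933).
So M = 1780. Kai computes K = M^41 mod 1933.
1780^1 ≡ 1780 (mod 1933)
1780^2 = (1780^1)^2 ≡ 1780^2 = 3168400 ≡ 213 (mod 1933)
1780^4 = (1780^2)^2 ≡ 213^2 = 45369 ≡ 910 (mod 1933)
1780^8 = (1780^4)^2 ≡ 910^2 = 828100 ≡ 776 (mod 1933)
1780^16 = (1780^8)^2 ≡ 776^2 = 602176 ≡ 1013 (mod 1933)
1780^32 = (1780^16)^2 ≡ 1013^2 = 1026169 ≡ 1679 (mod 1933)
1780^41 = 1780^32 · 1780^8 · 1780^1 ≡ 1679 · 776 · 1780 ≡ 179 (mod 1933).

179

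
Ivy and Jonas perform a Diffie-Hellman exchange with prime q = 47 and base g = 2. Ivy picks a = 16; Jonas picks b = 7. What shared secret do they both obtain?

6

Ivy sends A = g^a mod q = 2^16 mod 47.
2^1 ≡ 2 (mod 47)
2^2 = (2^1)^2 ≡ 2^2 = 4 ≡ 4 (mod 47)
2^4 = (2^2)^2 ≡ 4^2 = 16 ≡ 16 (mod 47)
2^8 = (2^4)^2 ≡ 16^2 = 256 ≡ 21 (mod 47)
2^16 = (2^8)^2 ≡ 21^2 = 441 ≡ 18 (mod 47)
So A = 18. Jonas then computes K = A^b mod q = 18^7 mod 47.
18^1 ≡ 18 (mod 47)
18^2 = (18^1)^2 ≡ 18^2 = 324 ≡ 42 (mod 47)
18^4 = (18^2)^2 ≡ 42^2 = 1764 ≡ 25 (mod 47)
18^7 = 18^4 · 18^2 · 18^1 ≡ 25 · 42 · 18 ≡ 6 (mod 47).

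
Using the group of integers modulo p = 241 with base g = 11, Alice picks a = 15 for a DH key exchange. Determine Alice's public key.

130

Public value = 11^15 mod 241.
11^1 ≡ 11 (mod 241)
11^2 = (11^1)^2 ≡ 11^2 = 121 ≡ 121 (mod 241)
11^4 = (11^2)^2 ≡ 121^2 = 14641 ≡ 181 (mod 241)
11^8 = (11^4)^2 ≡ 181^2 = 32761 ≡ 226 (mod 241)
11^15 = 11^8 · 11^4 · 11^2 · 11^1 ≡ 226 · 181 · 121 · 11 ≡ 130 (mod 241).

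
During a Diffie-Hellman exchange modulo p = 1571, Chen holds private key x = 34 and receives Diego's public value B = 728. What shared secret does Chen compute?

Shared key K = 728^34 mod 1571.
728^1 ≡ 728 (mod 1571)
728^2 = (728^1)^2 ≡ 728^2 = 529984 ≡ 557 (mod 1571)
728^4 = (728^2)^2 ≡ 557^2 = 310249 ≡ 762 (mod 1571)
728^8 = (728^4)^2 ≡ 762^2 = 580644 ≡ 945 (mod 1571)
728^16 = (728^8)^2 ≡ 945^2 = 893025 ≡ 697 (mod 1571)
728^32 = (728^16)^2 ≡ 697^2 = 485809 ≡ 370 (mod 1571)
728^34 = 728^32 · 728^2 ≡ 370 · 557 ≡ 289 (mod 1571).

289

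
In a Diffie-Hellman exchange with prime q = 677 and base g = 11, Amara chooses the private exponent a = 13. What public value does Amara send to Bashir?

Public value = 11^13 (mod 677).
11^1 ≡ 11 (mod 677)
11^2 = (11^1)^2 ≡ 11^2 = 121 ≡ 121 (mod 677)
11^4 = (11^2)^2 ≡ 121^2 = 14641 ≡ 424 (mod 677)
11^8 = (11^4)^2 ≡ 424^2 = 179776 ≡ 371 (mod 677)
11^13 = 11^8 · 11^4 · 11^1 ≡ 371 · 424 · 11 ≡ 609 (mod 677).

609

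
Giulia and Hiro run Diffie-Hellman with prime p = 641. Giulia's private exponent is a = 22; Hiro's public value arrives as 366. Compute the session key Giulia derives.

13

Shared key K = 366^22 mod 641.
366^1 ≡ 366 (mod 641)
366^2 = (366^1)^2 ≡ 366^2 = 133956 ≡ 628 (mod 641)
366^4 = (366^2)^2 ≡ 628^2 = 394384 ≡ 169 (mod 641)
366^8 = (366^4)^2 ≡ 169^2 = 28561 ≡ 357 (mod 641)
366^16 = (366^8)^2 ≡ 357^2 = 127449 ≡ 531 (mod 641)
366^22 = 366^16 · 366^4 · 366^2 ≡ 531 · 169 · 628 ≡ 13 (mod 641).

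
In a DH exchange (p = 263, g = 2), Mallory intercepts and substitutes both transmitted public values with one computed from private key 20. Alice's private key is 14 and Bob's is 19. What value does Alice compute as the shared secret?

Alice receives Mallory's public value M = 2^20 mod 263 instead of the honest one.
2^1 ≡ 2 (mod 263)
2^2 = (2^1)^2 ≡ 2^2 = 4 ≡ 4 (mod 263)
2^4 = (2^2)^2 ≡ 4^2 = 16 ≡ 16 (mod 263)
2^8 = (2^4)^2 ≡ 16^2 = 256 ≡ 256 (mod 263)
2^16 = (2^8)^2 ≡ 256^2 = 65536 ≡ 49 (mod 263)
2^20 = 2^16 · 2^4 ≡ 49 · 16 ≡ 258 (mod 263).
So M = 258. Alice computes K = M^14 mod 263.
258^1 ≡ 258 (mod 263)
258^2 = (258^1)^2 ≡ 258^2 = 66564 ≡ 25 (mod 263)
258^4 = (258^2)^2 ≡ 25^2 = 625 ≡ 99 (mod 263)
258^8 = (258^4)^2 ≡ 99^2 = 9801 ≡ 70 (mod 263)
258^14 = 258^8 · 258^4 · 258^2 ≡ 70 · 99 · 25 ≡ 196 (mod 263).

196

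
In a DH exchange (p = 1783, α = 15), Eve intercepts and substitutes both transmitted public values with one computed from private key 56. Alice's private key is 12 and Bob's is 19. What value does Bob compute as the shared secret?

Bob receives Eve's public value M = 15^56 mod 1783 instead of the honest one.
15^1 ≡ 15 (mod 1783)
15^2 = (15^1)^2 ≡ 15^2 = 225 ≡ 225 (mod 1783)
15^4 = (15^2)^2 ≡ 225^2 = 50625 ≡ 701 (mod 1783)
15^8 = (15^4)^2 ≡ 701^2 = 491401 ≡ 1076 (mod 1783)
15^16 = (15^8)^2 ≡ 1076^2 = 1157776 ≡ 609 (mod 1783)
15^32 = (15^16)^2 ≡ 609^2 = 370881 ≡ 17 (mod 1783)
15^56 = 15^32 · 15^16 · 15^8 ≡ 17 · 609 · 1076 ≡ 1427 (mod 1783).
So M = 1427. Bob computes K = M^19 mod 1783.
1427^1 ≡ 1427 (mod 1783)
1427^2 = (1427^1)^2 ≡ 1427^2 = 2036329 ≡ 143 (mod 1783)
1427^4 = (1427^2)^2 ≡ 143^2 = 20449 ≡ 836 (mod 1783)
1427^8 = (1427^4)^2 ≡ 836^2 = 698896 ≡ 1743 (mod 1783)
1427^16 = (1427^8)^2 ≡ 1743^2 = 3038049 ≡ 1600 (mod 1783)
1427^19 = 1427^16 · 1427^2 · 1427^1 ≡ 1600 · 143 · 1427 ≡ 1772 (mod 1783).

1772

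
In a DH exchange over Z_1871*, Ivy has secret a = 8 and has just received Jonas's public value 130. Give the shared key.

Shared key K = 130^8 mod 1871.
130^1 ≡ 130 (mod 1871)
130^2 = (130^1)^2 ≡ 130^2 = 16900 ≡ 61 (mod 1871)
130^4 = (130^2)^2 ≡ 61^2 = 3721 ≡ 1850 (mod 1871)
130^8 = (130^4)^2 ≡ 1850^2 = 3422500 ≡ 441 (mod 1871)

441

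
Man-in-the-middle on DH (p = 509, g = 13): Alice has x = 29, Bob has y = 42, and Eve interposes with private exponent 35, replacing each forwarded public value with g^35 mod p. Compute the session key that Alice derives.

Alice receives Eve's public value M = 13^35 mod 509 instead of the honest one.
13^1 ≡ 13 (mod 509)
13^2 = (13^1)^2 ≡ 13^2 = 169 ≡ 169 (mod 509)
13^4 = (13^2)^2 ≡ 169^2 = 28561 ≡ 57 (mod 509)
13^8 = (13^4)^2 ≡ 57^2 = 3249 ≡ 195 (mod 509)
13^16 = (13^8)^2 ≡ 195^2 = 38025 ≡ 359 (mod 509)
13^32 = (13^16)^2 ≡ 359^2 = 128881 ≡ 104 (mod 509)
13^35 = 13^32 · 13^2 · 13^1 ≡ 104 · 169 · 13 ≡ 456 (mod 509).
So M = 456. Alice computes K = M^29 mod 509.
456^1 ≡ 456 (mod 509)
456^2 = (456^1)^2 ≡ 456^2 = 207936 ≡ 264 (mod 509)
456^4 = (456^2)^2 ≡ 264^2 = 69696 ≡ 472 (mod 509)
456^8 = (456^4)^2 ≡ 472^2 = 222784 ≡ 351 (mod 509)
456^16 = (456^8)^2 ≡ 351^2 = 123201 ≡ 23 (mod 509)
456^29 = 456^16 · 456^8 · 456^4 · 456^1 ≡ 23 · 351 · 472 · 456 ≡ 235 (mod 509).

235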